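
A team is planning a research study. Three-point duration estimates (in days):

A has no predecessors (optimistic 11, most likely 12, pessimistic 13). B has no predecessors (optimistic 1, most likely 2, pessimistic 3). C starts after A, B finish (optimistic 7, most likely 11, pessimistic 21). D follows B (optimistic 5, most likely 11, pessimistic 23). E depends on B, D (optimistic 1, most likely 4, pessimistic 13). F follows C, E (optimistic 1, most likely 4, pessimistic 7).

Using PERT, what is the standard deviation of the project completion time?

2.56 days

te_A = (11 + 4·12 + 13)/6 = 72/6 = 12; σ²_A = ((13−11)/6)² = 0.111
te_B = (1 + 4·2 + 3)/6 = 12/6 = 2; σ²_B = ((3−1)/6)² = 0.111
te_C = (7 + 4·11 + 21)/6 = 72/6 = 12; σ²_C = ((21−7)/6)² = 5.444
te_D = (5 + 4·11 + 23)/6 = 72/6 = 12; σ²_D = ((23−5)/6)² = 9.000
te_E = (1 + 4·4 + 13)/6 = 30/6 = 5; σ²_E = ((13−1)/6)² = 4.000
te_F = (1 + 4·4 + 7)/6 = 24/6 = 4; σ²_F = ((7−1)/6)² = 1.000

Forward pass:
ES_A = 0; EF_A = 12
ES_B = 0; EF_B = 2
ES_C = max(EF_A=12, EF_B=2) = 12; EF_C = 12+12 = 24
ES_D = 2; EF_D = 2+12 = 14
ES_E = max(EF_B=2, EF_D=14) = 14; EF_E = 14+5 = 19
ES_F = max(EF_C=24, EF_E=19) = 24; EF_F = 24+4 = 28
Expected project duration μ = 28 days. Critical path: A → C → F.

Variance along critical path = 0.111 + 5.444 + 1.000 = 6.556
σ = √6.556 = 2.560 days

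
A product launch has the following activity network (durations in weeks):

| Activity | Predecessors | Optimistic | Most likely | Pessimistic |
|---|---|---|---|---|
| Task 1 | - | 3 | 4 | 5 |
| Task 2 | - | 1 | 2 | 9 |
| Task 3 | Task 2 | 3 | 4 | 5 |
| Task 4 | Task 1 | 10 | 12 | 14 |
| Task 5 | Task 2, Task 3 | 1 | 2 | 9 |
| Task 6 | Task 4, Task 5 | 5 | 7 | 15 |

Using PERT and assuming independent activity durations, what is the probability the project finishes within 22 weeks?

0.137

te_Task 1 = (3 + 4·4 + 5)/6 = 24/6 = 4; σ²_Task 1 = ((5−3)/6)² = 0.111
te_Task 2 = (1 + 4·2 + 9)/6 = 18/6 = 3; σ²_Task 2 = ((9−1)/6)² = 1.778
te_Task 3 = (3 + 4·4 + 5)/6 = 24/6 = 4; σ²_Task 3 = ((5−3)/6)² = 0.111
te_Task 4 = (10 + 4·12 + 14)/6 = 72/6 = 12; σ²_Task 4 = ((14−10)/6)² = 0.444
te_Task 5 = (1 + 4·2 + 9)/6 = 18/6 = 3; σ²_Task 5 = ((9−1)/6)² = 1.778
te_Task 6 = (5 + 4·7 + 15)/6 = 48/6 = 8; σ²_Task 6 = ((15−5)/6)² = 2.778

Forward pass:
ES_Task 1 = 0; EF_Task 1 = 4
ES_Task 2 = 0; EF_Task 2 = 3
ES_Task 3 = 3; EF_Task 3 = 3+4 = 7
ES_Task 4 = 4; EF_Task 4 = 4+12 = 16
ES_Task 5 = max(EF_Task 2=3, EF_Task 3=7) = 7; EF_Task 5 = 7+3 = 10
ES_Task 6 = max(EF_Task 4=16, EF_Task 5=10) = 16; EF_Task 6 = 16+8 = 24
Expected project duration μ = 24 weeks. Critical path: Task 1 → Task 4 → Task 6.

Variance along critical path = 0.111 + 0.444 + 2.778 = 3.333; σ = √3.333 = 1.826 weeks.
Z = (22 − 24) / 1.826 = -1.095
P(T ≤ 22) = Φ(-1.095) ≈ 0.137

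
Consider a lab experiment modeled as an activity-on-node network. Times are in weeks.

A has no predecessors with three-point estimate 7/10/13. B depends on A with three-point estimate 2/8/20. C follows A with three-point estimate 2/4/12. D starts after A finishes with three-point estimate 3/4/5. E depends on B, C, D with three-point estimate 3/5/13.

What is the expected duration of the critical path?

25 weeks

te_A = (7 + 4·10 + 13)/6 = 60/6 = 10
te_B = (2 + 4·8 + 20)/6 = 54/6 = 9
te_C = (2 + 4·4 + 12)/6 = 30/6 = 5
te_D = (3 + 4·4 + 5)/6 = 24/6 = 4
te_E = (3 + 4·5 + 13)/6 = 36/6 = 6

Forward pass:
ES_A = 0; EF_A = 10
ES_B = 10; EF_B = 10+9 = 19
ES_C = 10; EF_C = 10+5 = 15
ES_D = 10; EF_D = 10+4 = 14
ES_E = max(EF_B=19, EF_C=15, EF_D=14) = 19; EF_E = 19+6 = 25
Expected project duration μ = 25 weeks. Critical path: A → B → E.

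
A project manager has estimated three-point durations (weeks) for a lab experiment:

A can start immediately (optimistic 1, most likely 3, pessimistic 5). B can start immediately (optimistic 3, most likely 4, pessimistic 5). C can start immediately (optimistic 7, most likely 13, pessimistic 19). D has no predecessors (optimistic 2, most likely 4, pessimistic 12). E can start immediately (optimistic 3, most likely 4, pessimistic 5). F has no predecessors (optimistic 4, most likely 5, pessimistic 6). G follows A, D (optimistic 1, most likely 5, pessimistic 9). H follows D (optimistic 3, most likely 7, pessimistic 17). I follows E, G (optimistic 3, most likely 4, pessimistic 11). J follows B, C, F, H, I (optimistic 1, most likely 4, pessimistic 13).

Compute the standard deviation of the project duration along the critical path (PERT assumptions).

te_A = (1 + 4·3 + 5)/6 = 18/6 = 3; σ²_A = ((5−1)/6)² = 0.444
te_B = (3 + 4·4 + 5)/6 = 24/6 = 4; σ²_B = ((5−3)/6)² = 0.111
te_C = (7 + 4·13 + 19)/6 = 78/6 = 13; σ²_C = ((19−7)/6)² = 4.000
te_D = (2 + 4·4 + 12)/6 = 30/6 = 5; σ²_D = ((12−2)/6)² = 2.778
te_E = (3 + 4·4 + 5)/6 = 24/6 = 4; σ²_E = ((5−3)/6)² = 0.111
te_F = (4 + 4·5 + 6)/6 = 30/6 = 5; σ²_F = ((6−4)/6)² = 0.111
te_G = (1 + 4·5 + 9)/6 = 30/6 = 5; σ²_G = ((9−1)/6)² = 1.778
te_H = (3 + 4·7 + 17)/6 = 48/6 = 8; σ²_H = ((17−3)/6)² = 5.444
te_I = (3 + 4·4 + 11)/6 = 30/6 = 5; σ²_I = ((11−3)/6)² = 1.778
te_J = (1 + 4·4 + 13)/6 = 30/6 = 5; σ²_J = ((13−1)/6)² = 4.000

Forward pass:
ES_A = 0; EF_A = 3
ES_B = 0; EF_B = 4
ES_C = 0; EF_C = 13
ES_D = 0; EF_D = 5
ES_E = 0; EF_E = 4
ES_F = 0; EF_F = 5
ES_G = max(EF_A=3, EF_D=5) = 5; EF_G = 5+5 = 10
ES_H = 5; EF_H = 5+8 = 13
ES_I = max(EF_E=4, EF_G=10) = 10; EF_I = 10+5 = 15
ES_J = max(EF_B=4, EF_C=13, EF_F=5, EF_H=13, EF_I=15) = 15; EF_J = 15+5 = 20
Expected project duration μ = 20 weeks. Critical path: D → G → I → J.

Variance along critical path = 2.778 + 1.778 + 1.778 + 4.000 = 10.333
σ = √10.333 = 3.215 weeks

3.21 weeks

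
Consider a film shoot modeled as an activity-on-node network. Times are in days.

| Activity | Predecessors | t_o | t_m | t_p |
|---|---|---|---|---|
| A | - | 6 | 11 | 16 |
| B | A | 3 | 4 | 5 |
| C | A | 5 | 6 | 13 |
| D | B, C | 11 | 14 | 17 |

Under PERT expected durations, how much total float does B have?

3 days

te_A = (6 + 4·11 + 16)/6 = 66/6 = 11
te_B = (3 + 4·4 + 5)/6 = 24/6 = 4
te_C = (5 + 4·6 + 13)/6 = 42/6 = 7
te_D = (11 + 4·14 + 17)/6 = 84/6 = 14

Forward pass:
ES_A = 0; EF_A = 11
ES_B = 11; EF_B = 11+4 = 15
ES_C = 11; EF_C = 11+7 = 18
ES_D = max(EF_B=15, EF_C=18) = 18; EF_D = 18+14 = 32
Expected project duration μ = 32 days. Critical path: A → C → D.

Backward pass:
LF_D = 32; LS_D = 32−14 = 18
LF_C = LS_D = 18; LS_C = 18−7 = 11
LF_B = LS_D = 18; LS_B = 18−4 = 14
LF_A = min(LS_B=14, LS_C=11) = 11; LS_A = 11−11 = 0
Slack_B = LS_B − ES_B = 14 − 11 = 3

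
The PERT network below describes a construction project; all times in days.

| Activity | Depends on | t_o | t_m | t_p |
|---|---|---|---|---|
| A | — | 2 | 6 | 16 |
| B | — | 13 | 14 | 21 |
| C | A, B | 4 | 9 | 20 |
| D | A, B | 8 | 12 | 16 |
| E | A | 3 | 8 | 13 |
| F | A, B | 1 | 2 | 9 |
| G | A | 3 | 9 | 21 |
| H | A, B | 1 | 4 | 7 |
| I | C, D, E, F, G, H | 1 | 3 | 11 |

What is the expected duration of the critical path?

31 days

te_A = (2 + 4·6 + 16)/6 = 42/6 = 7
te_B = (13 + 4·14 + 21)/6 = 90/6 = 15
te_C = (4 + 4·9 + 20)/6 = 60/6 = 10
te_D = (8 + 4·12 + 16)/6 = 72/6 = 12
te_E = (3 + 4·8 + 13)/6 = 48/6 = 8
te_F = (1 + 4·2 + 9)/6 = 18/6 = 3
te_G = (3 + 4·9 + 21)/6 = 60/6 = 10
te_H = (1 + 4·4 + 7)/6 = 24/6 = 4
te_I = (1 + 4·3 + 11)/6 = 24/6 = 4

Forward pass:
ES_A = 0; EF_A = 7
ES_B = 0; EF_B = 15
ES_C = max(EF_A=7, EF_B=15) = 15; EF_C = 15+10 = 25
ES_D = max(EF_A=7, EF_B=15) = 15; EF_D = 15+12 = 27
ES_E = 7; EF_E = 7+8 = 15
ES_F = max(EF_A=7, EF_B=15) = 15; EF_F = 15+3 = 18
ES_G = 7; EF_G = 7+10 = 17
ES_H = max(EF_A=7, EF_B=15) = 15; EF_H = 15+4 = 19
ES_I = max(EF_C=25, EF_D=27, EF_E=15, EF_F=18, EF_G=17, EF_H=19) = 27; EF_I = 27+4 = 31
Expected project duration μ = 31 days. Critical path: B → D → I.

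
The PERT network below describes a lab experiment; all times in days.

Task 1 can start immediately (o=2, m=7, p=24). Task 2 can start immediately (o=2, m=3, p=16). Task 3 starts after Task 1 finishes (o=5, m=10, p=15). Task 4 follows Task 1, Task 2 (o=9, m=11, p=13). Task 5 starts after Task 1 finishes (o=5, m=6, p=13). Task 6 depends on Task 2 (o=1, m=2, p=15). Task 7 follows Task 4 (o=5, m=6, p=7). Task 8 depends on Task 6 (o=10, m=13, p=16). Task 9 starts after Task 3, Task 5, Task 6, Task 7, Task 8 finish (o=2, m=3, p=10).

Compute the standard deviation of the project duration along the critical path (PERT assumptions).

te_Task 1 = (2 + 4·7 + 24)/6 = 54/6 = 9; σ²_Task 1 = ((24−2)/6)² = 13.444
te_Task 2 = (2 + 4·3 + 16)/6 = 30/6 = 5; σ²_Task 2 = ((16−2)/6)² = 5.444
te_Task 3 = (5 + 4·10 + 15)/6 = 60/6 = 10; σ²_Task 3 = ((15−5)/6)² = 2.778
te_Task 4 = (9 + 4·11 + 13)/6 = 66/6 = 11; σ²_Task 4 = ((13−9)/6)² = 0.444
te_Task 5 = (5 + 4·6 + 13)/6 = 42/6 = 7; σ²_Task 5 = ((13−5)/6)² = 1.778
te_Task 6 = (1 + 4·2 + 15)/6 = 24/6 = 4; σ²_Task 6 = ((15−1)/6)² = 5.444
te_Task 7 = (5 + 4·6 + 7)/6 = 36/6 = 6; σ²_Task 7 = ((7−5)/6)² = 0.111
te_Task 8 = (10 + 4·13 + 16)/6 = 78/6 = 13; σ²_Task 8 = ((16−10)/6)² = 1.000
te_Task 9 = (2 + 4·3 + 10)/6 = 24/6 = 4; σ²_Task 9 = ((10−2)/6)² = 1.778

Forward pass:
ES_Task 1 = 0; EF_Task 1 = 9
ES_Task 2 = 0; EF_Task 2 = 5
ES_Task 3 = 9; EF_Task 3 = 9+10 = 19
ES_Task 4 = max(EF_Task 1=9, EF_Task 2=5) = 9; EF_Task 4 = 9+11 = 20
ES_Task 5 = 9; EF_Task 5 = 9+7 = 16
ES_Task 6 = 5; EF_Task 6 = 5+4 = 9
ES_Task 7 = 20; EF_Task 7 = 20+6 = 26
ES_Task 8 = 9; EF_Task 8 = 9+13 = 22
ES_Task 9 = max(EF_Task 3=19, EF_Task 5=16, EF_Task 6=9, EF_Task 7=26, EF_Task 8=22) = 26; EF_Task 9 = 26+4 = 30
Expected project duration μ = 30 days. Critical path: Task 1 → Task 4 → Task 7 → Task 9.

Variance along critical path = 13.444 + 0.444 + 0.111 + 1.778 = 15.778
σ = √15.778 = 3.972 days

3.97 days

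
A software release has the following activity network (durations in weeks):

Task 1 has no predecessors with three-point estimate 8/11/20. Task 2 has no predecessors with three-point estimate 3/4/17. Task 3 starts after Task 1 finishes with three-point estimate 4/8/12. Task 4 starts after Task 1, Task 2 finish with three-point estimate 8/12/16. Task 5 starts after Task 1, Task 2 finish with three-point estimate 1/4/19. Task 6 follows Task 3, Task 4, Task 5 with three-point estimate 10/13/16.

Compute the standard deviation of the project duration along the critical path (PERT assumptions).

2.60 weeks

te_Task 1 = (8 + 4·11 + 20)/6 = 72/6 = 12; σ²_Task 1 = ((20−8)/6)² = 4.000
te_Task 2 = (3 + 4·4 + 17)/6 = 36/6 = 6; σ²_Task 2 = ((17−3)/6)² = 5.444
te_Task 3 = (4 + 4·8 + 12)/6 = 48/6 = 8; σ²_Task 3 = ((12−4)/6)² = 1.778
te_Task 4 = (8 + 4·12 + 16)/6 = 72/6 = 12; σ²_Task 4 = ((16−8)/6)² = 1.778
te_Task 5 = (1 + 4·4 + 19)/6 = 36/6 = 6; σ²_Task 5 = ((19−1)/6)² = 9.000
te_Task 6 = (10 + 4·13 + 16)/6 = 78/6 = 13; σ²_Task 6 = ((16−10)/6)² = 1.000

Forward pass:
ES_Task 1 = 0; EF_Task 1 = 12
ES_Task 2 = 0; EF_Task 2 = 6
ES_Task 3 = 12; EF_Task 3 = 12+8 = 20
ES_Task 4 = max(EF_Task 1=12, EF_Task 2=6) = 12; EF_Task 4 = 12+12 = 24
ES_Task 5 = max(EF_Task 1=12, EF_Task 2=6) = 12; EF_Task 5 = 12+6 = 18
ES_Task 6 = max(EF_Task 3=20, EF_Task 4=24, EF_Task 5=18) = 24; EF_Task 6 = 24+13 = 37
Expected project duration μ = 37 weeks. Critical path: Task 1 → Task 4 → Task 6.

Variance along critical path = 4.000 + 1.778 + 1.000 = 6.778
σ = √6.778 = 2.603 weeks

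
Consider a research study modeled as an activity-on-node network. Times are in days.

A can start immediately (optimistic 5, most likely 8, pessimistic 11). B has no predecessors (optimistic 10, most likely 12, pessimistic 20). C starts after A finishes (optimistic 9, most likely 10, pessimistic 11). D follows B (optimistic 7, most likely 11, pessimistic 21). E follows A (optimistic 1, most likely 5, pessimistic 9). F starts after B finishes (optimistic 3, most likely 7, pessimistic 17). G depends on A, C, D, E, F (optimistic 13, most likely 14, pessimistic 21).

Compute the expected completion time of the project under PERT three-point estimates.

40 days

te_A = (5 + 4·8 + 11)/6 = 48/6 = 8
te_B = (10 + 4·12 + 20)/6 = 78/6 = 13
te_C = (9 + 4·10 + 11)/6 = 60/6 = 10
te_D = (7 + 4·11 + 21)/6 = 72/6 = 12
te_E = (1 + 4·5 + 9)/6 = 30/6 = 5
te_F = (3 + 4·7 + 17)/6 = 48/6 = 8
te_G = (13 + 4·14 + 21)/6 = 90/6 = 15

Forward pass:
ES_A = 0; EF_A = 8
ES_B = 0; EF_B = 13
ES_C = 8; EF_C = 8+10 = 18
ES_D = 13; EF_D = 13+12 = 25
ES_E = 8; EF_E = 8+5 = 13
ES_F = 13; EF_F = 13+8 = 21
ES_G = max(EF_A=8, EF_C=18, EF_D=25, EF_E=13, EF_F=21) = 25; EF_G = 25+15 = 40
Expected project duration μ = 40 days. Critical path: B → D → G.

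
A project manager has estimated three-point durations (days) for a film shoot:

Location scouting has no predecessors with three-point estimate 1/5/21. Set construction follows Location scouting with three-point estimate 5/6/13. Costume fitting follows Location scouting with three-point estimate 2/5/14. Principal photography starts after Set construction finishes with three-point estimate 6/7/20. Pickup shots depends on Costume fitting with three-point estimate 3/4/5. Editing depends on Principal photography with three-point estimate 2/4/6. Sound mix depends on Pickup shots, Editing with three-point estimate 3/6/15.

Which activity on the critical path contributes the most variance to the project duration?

Location scouting

te_Location scouting = (1 + 4·5 + 21)/6 = 42/6 = 7; σ²_Location scouting = ((21−1)/6)² = 11.111
te_Set construction = (5 + 4·6 + 13)/6 = 42/6 = 7; σ²_Set construction = ((13−5)/6)² = 1.778
te_Costume fitting = (2 + 4·5 + 14)/6 = 36/6 = 6; σ²_Costume fitting = ((14−2)/6)² = 4.000
te_Principal photography = (6 + 4·7 + 20)/6 = 54/6 = 9; σ²_Principal photography = ((20−6)/6)² = 5.444
te_Pickup shots = (3 + 4·4 + 5)/6 = 24/6 = 4; σ²_Pickup shots = ((5−3)/6)² = 0.111
te_Editing = (2 + 4·4 + 6)/6 = 24/6 = 4; σ²_Editing = ((6−2)/6)² = 0.444
te_Sound mix = (3 + 4·6 + 15)/6 = 42/6 = 7; σ²_Sound mix = ((15−3)/6)² = 4.000

Forward pass:
ES_Location scouting = 0; EF_Location scouting = 7
ES_Set construction = 7; EF_Set construction = 7+7 = 14
ES_Costume fitting = 7; EF_Costume fitting = 7+6 = 13
ES_Principal photography = 14; EF_Principal photography = 14+9 = 23
ES_Pickup shots = 13; EF_Pickup shots = 13+4 = 17
ES_Editing = 23; EF_Editing = 23+4 = 27
ES_Sound mix = max(EF_Pickup shots=17, EF_Editing=27) = 27; EF_Sound mix = 27+7 = 34
Expected project duration μ = 34 days. Critical path: Location scouting → Set construction → Principal photography → Editing → Sound mix.

Variances on critical path: σ²_Location scouting=11.111, σ²_Set construction=1.778, σ²_Principal photography=5.444, σ²_Editing=0.444, σ²_Sound mix=4.000.
Largest is σ²_Location scouting = 11.111.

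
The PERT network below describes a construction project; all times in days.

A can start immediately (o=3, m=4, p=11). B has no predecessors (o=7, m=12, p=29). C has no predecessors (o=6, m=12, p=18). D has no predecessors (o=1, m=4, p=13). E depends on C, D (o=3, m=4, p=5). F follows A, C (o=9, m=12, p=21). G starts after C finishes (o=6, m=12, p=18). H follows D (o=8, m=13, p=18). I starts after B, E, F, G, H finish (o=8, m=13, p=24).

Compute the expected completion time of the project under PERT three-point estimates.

39 days

te_A = (3 + 4·4 + 11)/6 = 30/6 = 5
te_B = (7 + 4·12 + 29)/6 = 84/6 = 14
te_C = (6 + 4·12 + 18)/6 = 72/6 = 12
te_D = (1 + 4·4 + 13)/6 = 30/6 = 5
te_E = (3 + 4·4 + 5)/6 = 24/6 = 4
te_F = (9 + 4·12 + 21)/6 = 78/6 = 13
te_G = (6 + 4·12 + 18)/6 = 72/6 = 12
te_H = (8 + 4·13 + 18)/6 = 78/6 = 13
te_I = (8 + 4·13 + 24)/6 = 84/6 = 14

Forward pass:
ES_A = 0; EF_A = 5
ES_B = 0; EF_B = 14
ES_C = 0; EF_C = 12
ES_D = 0; EF_D = 5
ES_E = max(EF_C=12, EF_D=5) = 12; EF_E = 12+4 = 16
ES_F = max(EF_A=5, EF_C=12) = 12; EF_F = 12+13 = 25
ES_G = 12; EF_G = 12+12 = 24
ES_H = 5; EF_H = 5+13 = 18
ES_I = max(EF_B=14, EF_E=16, EF_F=25, EF_G=24, EF_H=18) = 25; EF_I = 25+14 = 39
Expected project duration μ = 39 days. Critical path: C → F → I.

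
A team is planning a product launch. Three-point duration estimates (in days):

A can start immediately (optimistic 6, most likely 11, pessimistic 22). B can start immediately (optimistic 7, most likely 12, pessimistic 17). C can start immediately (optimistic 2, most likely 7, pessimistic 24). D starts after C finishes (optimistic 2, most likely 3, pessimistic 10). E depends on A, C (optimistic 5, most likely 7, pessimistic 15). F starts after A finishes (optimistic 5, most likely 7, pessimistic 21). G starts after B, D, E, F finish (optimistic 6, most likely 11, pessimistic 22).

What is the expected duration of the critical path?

33 days

te_A = (6 + 4·11 + 22)/6 = 72/6 = 12
te_B = (7 + 4·12 + 17)/6 = 72/6 = 12
te_C = (2 + 4·7 + 24)/6 = 54/6 = 9
te_D = (2 + 4·3 + 10)/6 = 24/6 = 4
te_E = (5 + 4·7 + 15)/6 = 48/6 = 8
te_F = (5 + 4·7 + 21)/6 = 54/6 = 9
te_G = (6 + 4·11 + 22)/6 = 72/6 = 12

Forward pass:
ES_A = 0; EF_A = 12
ES_B = 0; EF_B = 12
ES_C = 0; EF_C = 9
ES_D = 9; EF_D = 9+4 = 13
ES_E = max(EF_A=12, EF_C=9) = 12; EF_E = 12+8 = 20
ES_F = 12; EF_F = 12+9 = 21
ES_G = max(EF_B=12, EF_D=13, EF_E=20, EF_F=21) = 21; EF_G = 21+12 = 33
Expected project duration μ = 33 days. Critical path: A → F → G.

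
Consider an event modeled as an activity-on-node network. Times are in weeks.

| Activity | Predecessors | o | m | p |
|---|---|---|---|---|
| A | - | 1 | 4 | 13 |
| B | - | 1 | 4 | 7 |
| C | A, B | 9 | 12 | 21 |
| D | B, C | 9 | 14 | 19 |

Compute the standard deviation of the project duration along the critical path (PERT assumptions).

3.28 weeks

te_A = (1 + 4·4 + 13)/6 = 30/6 = 5; σ²_A = ((13−1)/6)² = 4.000
te_B = (1 + 4·4 + 7)/6 = 24/6 = 4; σ²_B = ((7−1)/6)² = 1.000
te_C = (9 + 4·12 + 21)/6 = 78/6 = 13; σ²_C = ((21−9)/6)² = 4.000
te_D = (9 + 4·14 + 19)/6 = 84/6 = 14; σ²_D = ((19−9)/6)² = 2.778

Forward pass:
ES_A = 0; EF_A = 5
ES_B = 0; EF_B = 4
ES_C = max(EF_A=5, EF_B=4) = 5; EF_C = 5+13 = 18
ES_D = max(EF_B=4, EF_C=18) = 18; EF_D = 18+14 = 32
Expected project duration μ = 32 weeks. Critical path: A → C → D.

Variance along critical path = 4.000 + 4.000 + 2.778 = 10.778
σ = √10.778 = 3.283 weeks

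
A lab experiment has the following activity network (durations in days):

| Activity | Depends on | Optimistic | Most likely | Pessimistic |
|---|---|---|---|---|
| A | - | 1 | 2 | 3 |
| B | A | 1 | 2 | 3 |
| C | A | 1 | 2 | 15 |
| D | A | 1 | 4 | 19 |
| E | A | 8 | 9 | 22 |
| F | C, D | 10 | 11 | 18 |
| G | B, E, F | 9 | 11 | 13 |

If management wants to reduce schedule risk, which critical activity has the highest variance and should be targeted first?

te_A = (1 + 4·2 + 3)/6 = 12/6 = 2; σ²_A = ((3−1)/6)² = 0.111
te_B = (1 + 4·2 + 3)/6 = 12/6 = 2; σ²_B = ((3−1)/6)² = 0.111
te_C = (1 + 4·2 + 15)/6 = 24/6 = 4; σ²_C = ((15−1)/6)² = 5.444
te_D = (1 + 4·4 + 19)/6 = 36/6 = 6; σ²_D = ((19−1)/6)² = 9.000
te_E = (8 + 4·9 + 22)/6 = 66/6 = 11; σ²_E = ((22−8)/6)² = 5.444
te_F = (10 + 4·11 + 18)/6 = 72/6 = 12; σ²_F = ((18−10)/6)² = 1.778
te_G = (9 + 4·11 + 13)/6 = 66/6 = 11; σ²_G = ((13−9)/6)² = 0.444

Forward pass:
ES_A = 0; EF_A = 2
ES_B = 2; EF_B = 2+2 = 4
ES_C = 2; EF_C = 2+4 = 6
ES_D = 2; EF_D = 2+6 = 8
ES_E = 2; EF_E = 2+11 = 13
ES_F = max(EF_C=6, EF_D=8) = 8; EF_F = 8+12 = 20
ES_G = max(EF_B=4, EF_E=13, EF_F=20) = 20; EF_G = 20+11 = 31
Expected project duration μ = 31 days. Critical path: A → D → F → G.

Variances on critical path: σ²_A=0.111, σ²_D=9.000, σ²_F=1.778, σ²_G=0.444.
Largest is σ²_D = 9.000.

D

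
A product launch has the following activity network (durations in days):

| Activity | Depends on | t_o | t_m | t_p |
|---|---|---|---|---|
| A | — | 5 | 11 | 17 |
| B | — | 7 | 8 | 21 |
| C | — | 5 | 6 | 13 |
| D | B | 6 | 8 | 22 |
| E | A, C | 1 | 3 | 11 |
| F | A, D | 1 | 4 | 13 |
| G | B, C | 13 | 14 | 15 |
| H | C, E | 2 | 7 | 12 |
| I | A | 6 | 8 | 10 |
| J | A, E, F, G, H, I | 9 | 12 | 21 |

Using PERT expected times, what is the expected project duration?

te_A = (5 + 4·11 + 17)/6 = 66/6 = 11
te_B = (7 + 4·8 + 21)/6 = 60/6 = 10
te_C = (5 + 4·6 + 13)/6 = 42/6 = 7
te_D = (6 + 4·8 + 22)/6 = 60/6 = 10
te_E = (1 + 4·3 + 11)/6 = 24/6 = 4
te_F = (1 + 4·4 + 13)/6 = 30/6 = 5
te_G = (13 + 4·14 + 15)/6 = 84/6 = 14
te_H = (2 + 4·7 + 12)/6 = 42/6 = 7
te_I = (6 + 4·8 + 10)/6 = 48/6 = 8
te_J = (9 + 4·12 + 21)/6 = 78/6 = 13

Forward pass:
ES_A = 0; EF_A = 11
ES_B = 0; EF_B = 10
ES_C = 0; EF_C = 7
ES_D = 10; EF_D = 10+10 = 20
ES_E = max(EF_A=11, EF_C=7) = 11; EF_E = 11+4 = 15
ES_F = max(EF_A=11, EF_D=20) = 20; EF_F = 20+5 = 25
ES_G = max(EF_B=10, EF_C=7) = 10; EF_G = 10+14 = 24
ES_H = max(EF_C=7, EF_E=15) = 15; EF_H = 15+7 = 22
ES_I = 11; EF_I = 11+8 = 19
ES_J = max(EF_A=11, EF_E=15, EF_F=25, EF_G=24, EF_H=22, EF_I=19) = 25; EF_J = 25+13 = 38
Expected project duration μ = 38 days. Critical path: B → D → F → J.

38 days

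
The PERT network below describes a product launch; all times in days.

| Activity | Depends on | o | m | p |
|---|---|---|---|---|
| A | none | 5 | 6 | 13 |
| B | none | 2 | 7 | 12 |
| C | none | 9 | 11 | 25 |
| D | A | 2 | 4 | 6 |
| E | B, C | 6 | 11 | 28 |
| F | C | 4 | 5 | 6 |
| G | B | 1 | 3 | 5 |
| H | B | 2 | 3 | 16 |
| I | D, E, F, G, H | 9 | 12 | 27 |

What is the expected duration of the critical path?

te_A = (5 + 4·6 + 13)/6 = 42/6 = 7
te_B = (2 + 4·7 + 12)/6 = 42/6 = 7
te_C = (9 + 4·11 + 25)/6 = 78/6 = 13
te_D = (2 + 4·4 + 6)/6 = 24/6 = 4
te_E = (6 + 4·11 + 28)/6 = 78/6 = 13
te_F = (4 + 4·5 + 6)/6 = 30/6 = 5
te_G = (1 + 4·3 + 5)/6 = 18/6 = 3
te_H = (2 + 4·3 + 16)/6 = 30/6 = 5
te_I = (9 + 4·12 + 27)/6 = 84/6 = 14

Forward pass:
ES_A = 0; EF_A = 7
ES_B = 0; EF_B = 7
ES_C = 0; EF_C = 13
ES_D = 7; EF_D = 7+4 = 11
ES_E = max(EF_B=7, EF_C=13) = 13; EF_E = 13+13 = 26
ES_F = 13; EF_F = 13+5 = 18
ES_G = 7; EF_G = 7+3 = 10
ES_H = 7; EF_H = 7+5 = 12
ES_I = max(EF_D=11, EF_E=26, EF_F=18, EF_G=10, EF_H=12) = 26; EF_I = 26+14 = 40
Expected project duration μ = 40 days. Critical path: C → E → I.

40 days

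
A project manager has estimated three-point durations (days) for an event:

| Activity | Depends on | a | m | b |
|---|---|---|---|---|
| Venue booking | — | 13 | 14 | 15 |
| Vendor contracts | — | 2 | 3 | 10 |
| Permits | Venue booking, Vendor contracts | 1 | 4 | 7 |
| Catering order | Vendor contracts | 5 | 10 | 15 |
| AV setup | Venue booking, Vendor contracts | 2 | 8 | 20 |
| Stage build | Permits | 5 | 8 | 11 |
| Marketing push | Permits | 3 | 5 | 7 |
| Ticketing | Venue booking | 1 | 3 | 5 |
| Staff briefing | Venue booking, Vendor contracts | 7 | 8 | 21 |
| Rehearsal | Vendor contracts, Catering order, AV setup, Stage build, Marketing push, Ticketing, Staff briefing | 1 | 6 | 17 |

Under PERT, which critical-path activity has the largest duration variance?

te_Venue booking = (13 + 4·14 + 15)/6 = 84/6 = 14; σ²_Venue booking = ((15−13)/6)² = 0.111
te_Vendor contracts = (2 + 4·3 + 10)/6 = 24/6 = 4; σ²_Vendor contracts = ((10−2)/6)² = 1.778
te_Permits = (1 + 4·4 + 7)/6 = 24/6 = 4; σ²_Permits = ((7−1)/6)² = 1.000
te_Catering order = (5 + 4·10 + 15)/6 = 60/6 = 10; σ²_Catering order = ((15−5)/6)² = 2.778
te_AV setup = (2 + 4·8 + 20)/6 = 54/6 = 9; σ²_AV setup = ((20−2)/6)² = 9.000
te_Stage build = (5 + 4·8 + 11)/6 = 48/6 = 8; σ²_Stage build = ((11−5)/6)² = 1.000
te_Marketing push = (3 + 4·5 + 7)/6 = 30/6 = 5; σ²_Marketing push = ((7−3)/6)² = 0.444
te_Ticketing = (1 + 4·3 + 5)/6 = 18/6 = 3; σ²_Ticketing = ((5−1)/6)² = 0.444
te_Staff briefing = (7 + 4·8 + 21)/6 = 60/6 = 10; σ²_Staff briefing = ((21−7)/6)² = 5.444
te_Rehearsal = (1 + 4·6 + 17)/6 = 42/6 = 7; σ²_Rehearsal = ((17−1)/6)² = 7.111

Forward pass:
ES_Venue booking = 0; EF_Venue booking = 14
ES_Vendor contracts = 0; EF_Vendor contracts = 4
ES_Permits = max(EF_Venue booking=14, EF_Vendor contracts=4) = 14; EF_Permits = 14+4 = 18
ES_Catering order = 4; EF_Catering order = 4+10 = 14
ES_AV setup = max(EF_Venue booking=14, EF_Vendor contracts=4) = 14; EF_AV setup = 14+9 = 23
ES_Stage build = 18; EF_Stage build = 18+8 = 26
ES_Marketing push = 18; EF_Marketing push = 18+5 = 23
ES_Ticketing = 14; EF_Ticketing = 14+3 = 17
ES_Staff briefing = max(EF_Venue booking=14, EF_Vendor contracts=4) = 14; EF_Staff briefing = 14+10 = 24
ES_Rehearsal = max(EF_Vendor contracts=4, EF_Catering order=14, EF_AV setup=23, EF_Stage build=26, EF_Marketing push=23, EF_Ticketing=17, EF_Staff briefing=24) = 26; EF_Rehearsal = 26+7 = 33
Expected project duration μ = 33 days. Critical path: Venue booking → Permits → Stage build → Rehearsal.

Variances on critical path: σ²_Venue booking=0.111, σ²_Permits=1.000, σ²_Stage build=1.000, σ²_Rehearsal=7.111.
Largest is σ²_Rehearsal = 7.111.

Rehearsal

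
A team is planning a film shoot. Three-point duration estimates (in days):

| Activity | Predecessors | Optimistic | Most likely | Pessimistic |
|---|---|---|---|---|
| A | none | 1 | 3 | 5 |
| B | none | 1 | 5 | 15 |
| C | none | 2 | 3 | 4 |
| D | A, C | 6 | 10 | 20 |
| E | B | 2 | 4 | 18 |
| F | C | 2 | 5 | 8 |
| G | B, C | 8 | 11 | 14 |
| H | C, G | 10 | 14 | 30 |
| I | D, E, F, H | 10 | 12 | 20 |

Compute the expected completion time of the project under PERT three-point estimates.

46 days

te_A = (1 + 4·3 + 5)/6 = 18/6 = 3
te_B = (1 + 4·5 + 15)/6 = 36/6 = 6
te_C = (2 + 4·3 + 4)/6 = 18/6 = 3
te_D = (6 + 4·10 + 20)/6 = 66/6 = 11
te_E = (2 + 4·4 + 18)/6 = 36/6 = 6
te_F = (2 + 4·5 + 8)/6 = 30/6 = 5
te_G = (8 + 4·11 + 14)/6 = 66/6 = 11
te_H = (10 + 4·14 + 30)/6 = 96/6 = 16
te_I = (10 + 4·12 + 20)/6 = 78/6 = 13

Forward pass:
ES_A = 0; EF_A = 3
ES_B = 0; EF_B = 6
ES_C = 0; EF_C = 3
ES_D = max(EF_A=3, EF_C=3) = 3; EF_D = 3+11 = 14
ES_E = 6; EF_E = 6+6 = 12
ES_F = 3; EF_F = 3+5 = 8
ES_G = max(EF_B=6, EF_C=3) = 6; EF_G = 6+11 = 17
ES_H = max(EF_C=3, EF_G=17) = 17; EF_H = 17+16 = 33
ES_I = max(EF_D=14, EF_E=12, EF_F=8, EF_H=33) = 33; EF_I = 33+13 = 46
Expected project duration μ = 46 days. Critical path: B → G → H → I.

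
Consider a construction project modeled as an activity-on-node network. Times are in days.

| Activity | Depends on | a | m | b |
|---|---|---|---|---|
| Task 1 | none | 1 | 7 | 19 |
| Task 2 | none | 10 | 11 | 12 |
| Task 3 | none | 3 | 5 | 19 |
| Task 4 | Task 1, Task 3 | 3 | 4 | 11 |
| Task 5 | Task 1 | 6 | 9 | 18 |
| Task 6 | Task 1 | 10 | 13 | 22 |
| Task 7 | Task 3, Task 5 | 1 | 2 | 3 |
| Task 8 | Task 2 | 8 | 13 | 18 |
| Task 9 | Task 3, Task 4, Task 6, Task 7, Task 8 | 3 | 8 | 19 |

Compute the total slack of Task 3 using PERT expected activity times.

te_Task 1 = (1 + 4·7 + 19)/6 = 48/6 = 8
te_Task 2 = (10 + 4·11 + 12)/6 = 66/6 = 11
te_Task 3 = (3 + 4·5 + 19)/6 = 42/6 = 7
te_Task 4 = (3 + 4·4 + 11)/6 = 30/6 = 5
te_Task 5 = (6 + 4·9 + 18)/6 = 60/6 = 10
te_Task 6 = (10 + 4·13 + 22)/6 = 84/6 = 14
te_Task 7 = (1 + 4·2 + 3)/6 = 12/6 = 2
te_Task 8 = (8 + 4·13 + 18)/6 = 78/6 = 13
te_Task 9 = (3 + 4·8 + 19)/6 = 54/6 = 9

Forward pass:
ES_Task 1 = 0; EF_Task 1 = 8
ES_Task 2 = 0; EF_Task 2 = 11
ES_Task 3 = 0; EF_Task 3 = 7
ES_Task 4 = max(EF_Task 1=8, EF_Task 3=7) = 8; EF_Task 4 = 8+5 = 13
ES_Task 5 = 8; EF_Task 5 = 8+10 = 18
ES_Task 6 = 8; EF_Task 6 = 8+14 = 22
ES_Task 7 = max(EF_Task 3=7, EF_Task 5=18) = 18; EF_Task 7 = 18+2 = 20
ES_Task 8 = 11; EF_Task 8 = 11+13 = 24
ES_Task 9 = max(EF_Task 3=7, EF_Task 4=13, EF_Task 6=22, EF_Task 7=20, EF_Task 8=24) = 24; EF_Task 9 = 24+9 = 33
Expected project duration μ = 33 days. Critical path: Task 2 → Task 8 → Task 9.

Backward pass:
LF_Task 9 = 33; LS_Task 9 = 33−9 = 24
LF_Task 8 = LS_Task 9 = 24; LS_Task 8 = 24−13 = 11
LF_Task 7 = LS_Task 9 = 24; LS_Task 7 = 24−2 = 22
LF_Task 6 = LS_Task 9 = 24; LS_Task 6 = 24−14 = 10
LF_Task 5 = LS_Task 7 = 22; LS_Task 5 = 22−10 = 12
LF_Task 4 = LS_Task 9 = 24; LS_Task 4 = 24−5 = 19
LF_Task 3 = min(LS_Task 4=19, LS_Task 7=22, LS_Task 9=24) = 19; LS_Task 3 = 19−7 = 12
LF_Task 2 = LS_Task 8 = 11; LS_Task 2 = 11−11 = 0
LF_Task 1 = min(LS_Task 4=19, LS_Task 5=12, LS_Task 6=10) = 10; LS_Task 1 = 10−8 = 2
Slack_Task 3 = LS_Task 3 − ES_Task 3 = 12 − 0 = 12

12 days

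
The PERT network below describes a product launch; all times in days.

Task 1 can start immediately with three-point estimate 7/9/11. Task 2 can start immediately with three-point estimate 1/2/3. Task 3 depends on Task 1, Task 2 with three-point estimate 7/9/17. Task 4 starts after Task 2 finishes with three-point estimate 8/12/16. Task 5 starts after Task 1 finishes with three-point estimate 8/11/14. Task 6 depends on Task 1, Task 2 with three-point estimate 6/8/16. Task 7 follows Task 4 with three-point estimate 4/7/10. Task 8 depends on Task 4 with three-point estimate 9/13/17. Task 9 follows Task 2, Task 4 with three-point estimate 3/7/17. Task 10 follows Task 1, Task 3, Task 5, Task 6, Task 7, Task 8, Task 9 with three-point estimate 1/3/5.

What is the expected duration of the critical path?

te_Task 1 = (7 + 4·9 + 11)/6 = 54/6 = 9
te_Task 2 = (1 + 4·2 + 3)/6 = 12/6 = 2
te_Task 3 = (7 + 4·9 + 17)/6 = 60/6 = 10
te_Task 4 = (8 + 4·12 + 16)/6 = 72/6 = 12
te_Task 5 = (8 + 4·11 + 14)/6 = 66/6 = 11
te_Task 6 = (6 + 4·8 + 16)/6 = 54/6 = 9
te_Task 7 = (4 + 4·7 + 10)/6 = 42/6 = 7
te_Task 8 = (9 + 4·13 + 17)/6 = 78/6 = 13
te_Task 9 = (3 + 4·7 + 17)/6 = 48/6 = 8
te_Task 10 = (1 + 4·3 + 5)/6 = 18/6 = 3

Forward pass:
ES_Task 1 = 0; EF_Task 1 = 9
ES_Task 2 = 0; EF_Task 2 = 2
ES_Task 3 = max(EF_Task 1=9, EF_Task 2=2) = 9; EF_Task 3 = 9+10 = 19
ES_Task 4 = 2; EF_Task 4 = 2+12 = 14
ES_Task 5 = 9; EF_Task 5 = 9+11 = 20
ES_Task 6 = max(EF_Task 1=9, EF_Task 2=2) = 9; EF_Task 6 = 9+9 = 18
ES_Task 7 = 14; EF_Task 7 = 14+7 = 21
ES_Task 8 = 14; EF_Task 8 = 14+13 = 27
ES_Task 9 = max(EF_Task 2=2, EF_Task 4=14) = 14; EF_Task 9 = 14+8 = 22
ES_Task 10 = max(EF_Task 1=9, EF_Task 3=19, EF_Task 5=20, EF_Task 6=18, EF_Task 7=21, EF_Task 8=27, EF_Task 9=22) = 27; EF_Task 10 = 27+3 = 30
Expected project duration μ = 30 days. Critical path: Task 2 → Task 4 → Task 8 → Task 10.

30 days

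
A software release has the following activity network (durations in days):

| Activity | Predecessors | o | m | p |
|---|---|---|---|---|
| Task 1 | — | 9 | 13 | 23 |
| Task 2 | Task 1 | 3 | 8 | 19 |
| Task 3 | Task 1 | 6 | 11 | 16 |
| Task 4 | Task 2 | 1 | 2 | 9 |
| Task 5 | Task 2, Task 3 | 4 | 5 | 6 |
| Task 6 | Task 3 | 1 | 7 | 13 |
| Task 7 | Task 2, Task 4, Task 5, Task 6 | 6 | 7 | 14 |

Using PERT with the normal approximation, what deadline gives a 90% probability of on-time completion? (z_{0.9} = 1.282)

te_Task 1 = (9 + 4·13 + 23)/6 = 84/6 = 14; σ²_Task 1 = ((23−9)/6)² = 5.444
te_Task 2 = (3 + 4·8 + 19)/6 = 54/6 = 9; σ²_Task 2 = ((19−3)/6)² = 7.111
te_Task 3 = (6 + 4·11 + 16)/6 = 66/6 = 11; σ²_Task 3 = ((16−6)/6)² = 2.778
te_Task 4 = (1 + 4·2 + 9)/6 = 18/6 = 3; σ²_Task 4 = ((9−1)/6)² = 1.778
te_Task 5 = (4 + 4·5 + 6)/6 = 30/6 = 5; σ²_Task 5 = ((6−4)/6)² = 0.111
te_Task 6 = (1 + 4·7 + 13)/6 = 42/6 = 7; σ²_Task 6 = ((13−1)/6)² = 4.000
te_Task 7 = (6 + 4·7 + 14)/6 = 48/6 = 8; σ²_Task 7 = ((14−6)/6)² = 1.778

Forward pass:
ES_Task 1 = 0; EF_Task 1 = 14
ES_Task 2 = 14; EF_Task 2 = 14+9 = 23
ES_Task 3 = 14; EF_Task 3 = 14+11 = 25
ES_Task 4 = 23; EF_Task 4 = 23+3 = 26
ES_Task 5 = max(EF_Task 2=23, EF_Task 3=25) = 25; EF_Task 5 = 25+5 = 30
ES_Task 6 = 25; EF_Task 6 = 25+7 = 32
ES_Task 7 = max(EF_Task 2=23, EF_Task 4=26, EF_Task 5=30, EF_Task 6=32) = 32; EF_Task 7 = 32+8 = 40
Expected project duration μ = 40 days. Critical path: Task 1 → Task 3 → Task 6 → Task 7.

Variance along critical path = 5.444 + 2.778 + 4.000 + 1.778 = 14.000; σ = 3.742 days.
D = μ + z·σ = 40 + 1.282·3.742 = 44.8 days

44.8 days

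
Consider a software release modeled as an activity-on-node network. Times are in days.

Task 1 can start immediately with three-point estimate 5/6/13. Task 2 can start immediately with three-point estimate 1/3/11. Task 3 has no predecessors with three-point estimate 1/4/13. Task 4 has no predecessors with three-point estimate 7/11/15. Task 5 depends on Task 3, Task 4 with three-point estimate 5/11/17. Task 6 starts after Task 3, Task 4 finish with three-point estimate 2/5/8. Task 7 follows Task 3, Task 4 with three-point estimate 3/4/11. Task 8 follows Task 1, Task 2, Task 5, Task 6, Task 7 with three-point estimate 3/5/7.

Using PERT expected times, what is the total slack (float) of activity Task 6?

6 days

te_Task 1 = (5 + 4·6 + 13)/6 = 42/6 = 7
te_Task 2 = (1 + 4·3 + 11)/6 = 24/6 = 4
te_Task 3 = (1 + 4·4 + 13)/6 = 30/6 = 5
te_Task 4 = (7 + 4·11 + 15)/6 = 66/6 = 11
te_Task 5 = (5 + 4·11 + 17)/6 = 66/6 = 11
te_Task 6 = (2 + 4·5 + 8)/6 = 30/6 = 5
te_Task 7 = (3 + 4·4 + 11)/6 = 30/6 = 5
te_Task 8 = (3 + 4·5 + 7)/6 = 30/6 = 5

Forward pass:
ES_Task 1 = 0; EF_Task 1 = 7
ES_Task 2 = 0; EF_Task 2 = 4
ES_Task 3 = 0; EF_Task 3 = 5
ES_Task 4 = 0; EF_Task 4 = 11
ES_Task 5 = max(EF_Task 3=5, EF_Task 4=11) = 11; EF_Task 5 = 11+11 = 22
ES_Task 6 = max(EF_Task 3=5, EF_Task 4=11) = 11; EF_Task 6 = 11+5 = 16
ES_Task 7 = max(EF_Task 3=5, EF_Task 4=11) = 11; EF_Task 7 = 11+5 = 16
ES_Task 8 = max(EF_Task 1=7, EF_Task 2=4, EF_Task 5=22, EF_Task 6=16, EF_Task 7=16) = 22; EF_Task 8 = 22+5 = 27
Expected project duration μ = 27 days. Critical path: Task 4 → Task 5 → Task 8.

Backward pass:
LF_Task 8 = 27; LS_Task 8 = 27−5 = 22
LF_Task 7 = LS_Task 8 = 22; LS_Task 7 = 22−5 = 17
LF_Task 6 = LS_Task 8 = 22; LS_Task 6 = 22−5 = 17
LF_Task 5 = LS_Task 8 = 22; LS_Task 5 = 22−11 = 11
LF_Task 4 = min(LS_Task 5=11, LS_Task 6=17, LS_Task 7=17) = 11; LS_Task 4 = 11−11 = 0
LF_Task 3 = min(LS_Task 5=11, LS_Task 6=17, LS_Task 7=17) = 11; LS_Task 3 = 11−5 = 6
LF_Task 2 = LS_Task 8 = 22; LS_Task 2 = 22−4 = 18
LF_Task 1 = LS_Task 8 = 22; LS_Task 1 = 22−7 = 15
Slack_Task 6 = LS_Task 6 − ES_Task 6 = 17 − 11 = 6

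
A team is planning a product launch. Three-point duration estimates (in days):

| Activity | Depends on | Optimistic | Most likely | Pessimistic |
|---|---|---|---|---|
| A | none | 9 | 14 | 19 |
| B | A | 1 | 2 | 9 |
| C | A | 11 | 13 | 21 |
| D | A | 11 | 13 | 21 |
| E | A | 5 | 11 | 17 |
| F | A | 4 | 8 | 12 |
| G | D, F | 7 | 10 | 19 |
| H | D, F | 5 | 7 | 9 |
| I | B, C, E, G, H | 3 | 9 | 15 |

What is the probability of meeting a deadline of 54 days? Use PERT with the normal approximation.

0.948

te_A = (9 + 4·14 + 19)/6 = 84/6 = 14; σ²_A = ((19−9)/6)² = 2.778
te_B = (1 + 4·2 + 9)/6 = 18/6 = 3; σ²_B = ((9−1)/6)² = 1.778
te_C = (11 + 4·13 + 21)/6 = 84/6 = 14; σ²_C = ((21−11)/6)² = 2.778
te_D = (11 + 4·13 + 21)/6 = 84/6 = 14; σ²_D = ((21−11)/6)² = 2.778
te_E = (5 + 4·11 + 17)/6 = 66/6 = 11; σ²_E = ((17−5)/6)² = 4.000
te_F = (4 + 4·8 + 12)/6 = 48/6 = 8; σ²_F = ((12−4)/6)² = 1.778
te_G = (7 + 4·10 + 19)/6 = 66/6 = 11; σ²_G = ((19−7)/6)² = 4.000
te_H = (5 + 4·7 + 9)/6 = 42/6 = 7; σ²_H = ((9−5)/6)² = 0.444
te_I = (3 + 4·9 + 15)/6 = 54/6 = 9; σ²_I = ((15−3)/6)² = 4.000

Forward pass:
ES_A = 0; EF_A = 14
ES_B = 14; EF_B = 14+3 = 17
ES_C = 14; EF_C = 14+14 = 28
ES_D = 14; EF_D = 14+14 = 28
ES_E = 14; EF_E = 14+11 = 25
ES_F = 14; EF_F = 14+8 = 22
ES_G = max(EF_D=28, EF_F=22) = 28; EF_G = 28+11 = 39
ES_H = max(EF_D=28, EF_F=22) = 28; EF_H = 28+7 = 35
ES_I = max(EF_B=17, EF_C=28, EF_E=25, EF_G=39, EF_H=35) = 39; EF_I = 39+9 = 48
Expected project duration μ = 48 days. Critical path: A → D → G → I.

Variance along critical path = 2.778 + 2.778 + 4.000 + 4.000 = 13.556; σ = √13.556 = 3.682 days.
Z = (54 − 48) / 3.682 = 1.630
P(T ≤ 54) = Φ(1.630) ≈ 0.948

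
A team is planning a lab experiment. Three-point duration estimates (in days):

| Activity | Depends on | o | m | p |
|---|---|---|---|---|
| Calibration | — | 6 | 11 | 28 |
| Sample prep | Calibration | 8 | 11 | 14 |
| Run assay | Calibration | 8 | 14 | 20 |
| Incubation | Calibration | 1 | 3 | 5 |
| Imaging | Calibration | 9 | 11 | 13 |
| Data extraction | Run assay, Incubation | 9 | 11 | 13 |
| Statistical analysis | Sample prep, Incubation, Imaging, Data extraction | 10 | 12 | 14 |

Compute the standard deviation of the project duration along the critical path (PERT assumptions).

4.28 days

te_Calibration = (6 + 4·11 + 28)/6 = 78/6 = 13; σ²_Calibration = ((28−6)/6)² = 13.444
te_Sample prep = (8 + 4·11 + 14)/6 = 66/6 = 11; σ²_Sample prep = ((14−8)/6)² = 1.000
te_Run assay = (8 + 4·14 + 20)/6 = 84/6 = 14; σ²_Run assay = ((20−8)/6)² = 4.000
te_Incubation = (1 + 4·3 + 5)/6 = 18/6 = 3; σ²_Incubation = ((5−1)/6)² = 0.444
te_Imaging = (9 + 4·11 + 13)/6 = 66/6 = 11; σ²_Imaging = ((13−9)/6)² = 0.444
te_Data extraction = (9 + 4·11 + 13)/6 = 66/6 = 11; σ²_Data extraction = ((13−9)/6)² = 0.444
te_Statistical analysis = (10 + 4·12 + 14)/6 = 72/6 = 12; σ²_Statistical analysis = ((14−10)/6)² = 0.444

Forward pass:
ES_Calibration = 0; EF_Calibration = 13
ES_Sample prep = 13; EF_Sample prep = 13+11 = 24
ES_Run assay = 13; EF_Run assay = 13+14 = 27
ES_Incubation = 13; EF_Incubation = 13+3 = 16
ES_Imaging = 13; EF_Imaging = 13+11 = 24
ES_Data extraction = max(EF_Run assay=27, EF_Incubation=16) = 27; EF_Data extraction = 27+11 = 38
ES_Statistical analysis = max(EF_Sample prep=24, EF_Incubation=16, EF_Imaging=24, EF_Data extraction=38) = 38; EF_Statistical analysis = 38+12 = 50
Expected project duration μ = 50 days. Critical path: Calibration → Run assay → Data extraction → Statistical analysis.

Variance along critical path = 13.444 + 4.000 + 0.444 + 0.444 = 18.333
σ = √18.333 = 4.282 days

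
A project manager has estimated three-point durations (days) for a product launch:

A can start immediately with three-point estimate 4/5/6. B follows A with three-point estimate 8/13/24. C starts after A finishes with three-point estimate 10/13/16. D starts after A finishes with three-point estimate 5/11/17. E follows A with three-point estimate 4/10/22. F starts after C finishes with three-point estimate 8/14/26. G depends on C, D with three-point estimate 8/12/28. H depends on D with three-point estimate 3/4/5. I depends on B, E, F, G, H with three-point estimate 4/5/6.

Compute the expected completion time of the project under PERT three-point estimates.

38 days

te_A = (4 + 4·5 + 6)/6 = 30/6 = 5
te_B = (8 + 4·13 + 24)/6 = 84/6 = 14
te_C = (10 + 4·13 + 16)/6 = 78/6 = 13
te_D = (5 + 4·11 + 17)/6 = 66/6 = 11
te_E = (4 + 4·10 + 22)/6 = 66/6 = 11
te_F = (8 + 4·14 + 26)/6 = 90/6 = 15
te_G = (8 + 4·12 + 28)/6 = 84/6 = 14
te_H = (3 + 4·4 + 5)/6 = 24/6 = 4
te_I = (4 + 4·5 + 6)/6 = 30/6 = 5

Forward pass:
ES_A = 0; EF_A = 5
ES_B = 5; EF_B = 5+14 = 19
ES_C = 5; EF_C = 5+13 = 18
ES_D = 5; EF_D = 5+11 = 16
ES_E = 5; EF_E = 5+11 = 16
ES_F = 18; EF_F = 18+15 = 33
ES_G = max(EF_C=18, EF_D=16) = 18; EF_G = 18+14 = 32
ES_H = 16; EF_H = 16+4 = 20
ES_I = max(EF_B=19, EF_E=16, EF_F=33, EF_G=32, EF_H=20) = 33; EF_I = 33+5 = 38
Expected project duration μ = 38 days. Critical path: A → C → F → I.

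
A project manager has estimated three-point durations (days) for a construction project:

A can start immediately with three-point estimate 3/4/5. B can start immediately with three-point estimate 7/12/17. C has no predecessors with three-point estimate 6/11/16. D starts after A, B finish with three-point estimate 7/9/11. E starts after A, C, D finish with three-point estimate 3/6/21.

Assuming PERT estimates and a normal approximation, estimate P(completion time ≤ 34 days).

0.924

te_A = (3 + 4·4 + 5)/6 = 24/6 = 4; σ²_A = ((5−3)/6)² = 0.111
te_B = (7 + 4·12 + 17)/6 = 72/6 = 12; σ²_B = ((17−7)/6)² = 2.778
te_C = (6 + 4·11 + 16)/6 = 66/6 = 11; σ²_C = ((16−6)/6)² = 2.778
te_D = (7 + 4·9 + 11)/6 = 54/6 = 9; σ²_D = ((11−7)/6)² = 0.444
te_E = (3 + 4·6 + 21)/6 = 48/6 = 8; σ²_E = ((21−3)/6)² = 9.000

Forward pass:
ES_A = 0; EF_A = 4
ES_B = 0; EF_B = 12
ES_C = 0; EF_C = 11
ES_D = max(EF_A=4, EF_B=12) = 12; EF_D = 12+9 = 21
ES_E = max(EF_A=4, EF_C=11, EF_D=21) = 21; EF_E = 21+8 = 29
Expected project duration μ = 29 days. Critical path: B → D → E.

Variance along critical path = 2.778 + 0.444 + 9.000 = 12.222; σ = √12.222 = 3.496 days.
Z = (34 − 29) / 3.496 = 1.430
P(T ≤ 34) = Φ(1.430) ≈ 0.924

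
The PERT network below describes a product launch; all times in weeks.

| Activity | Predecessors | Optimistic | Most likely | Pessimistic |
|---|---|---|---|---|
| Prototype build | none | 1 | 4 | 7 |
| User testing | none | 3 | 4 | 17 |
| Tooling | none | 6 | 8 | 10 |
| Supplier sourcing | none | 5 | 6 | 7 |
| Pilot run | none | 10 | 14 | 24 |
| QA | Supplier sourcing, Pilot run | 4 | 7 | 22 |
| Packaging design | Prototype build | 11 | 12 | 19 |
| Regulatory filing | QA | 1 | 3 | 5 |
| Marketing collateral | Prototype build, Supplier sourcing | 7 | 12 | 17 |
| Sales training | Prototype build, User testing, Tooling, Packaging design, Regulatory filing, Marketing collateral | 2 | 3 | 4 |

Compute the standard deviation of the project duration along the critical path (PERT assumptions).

te_Prototype build = (1 + 4·4 + 7)/6 = 24/6 = 4; σ²_Prototype build = ((7−1)/6)² = 1.000
te_User testing = (3 + 4·4 + 17)/6 = 36/6 = 6; σ²_User testing = ((17−3)/6)² = 5.444
te_Tooling = (6 + 4·8 + 10)/6 = 48/6 = 8; σ²_Tooling = ((10−6)/6)² = 0.444
te_Supplier sourcing = (5 + 4·6 + 7)/6 = 36/6 = 6; σ²_Supplier sourcing = ((7−5)/6)² = 0.111
te_Pilot run = (10 + 4·14 + 24)/6 = 90/6 = 15; σ²_Pilot run = ((24−10)/6)² = 5.444
te_QA = (4 + 4·7 + 22)/6 = 54/6 = 9; σ²_QA = ((22−4)/6)² = 9.000
te_Packaging design = (11 + 4·12 + 19)/6 = 78/6 = 13; σ²_Packaging design = ((19−11)/6)² = 1.778
te_Regulatory filing = (1 + 4·3 + 5)/6 = 18/6 = 3; σ²_Regulatory filing = ((5−1)/6)² = 0.444
te_Marketing collateral = (7 + 4·12 + 17)/6 = 72/6 = 12; σ²_Marketing collateral = ((17−7)/6)² = 2.778
te_Sales training = (2 + 4·3 + 4)/6 = 18/6 = 3; σ²_Sales training = ((4−2)/6)² = 0.111

Forward pass:
ES_Prototype build = 0; EF_Prototype build = 4
ES_User testing = 0; EF_User testing = 6
ES_Tooling = 0; EF_Tooling = 8
ES_Supplier sourcing = 0; EF_Supplier sourcing = 6
ES_Pilot run = 0; EF_Pilot run = 15
ES_QA = max(EF_Supplier sourcing=6, EF_Pilot run=15) = 15; EF_QA = 15+9 = 24
ES_Packaging design = 4; EF_Packaging design = 4+13 = 17
ES_Regulatory filing = 24; EF_Regulatory filing = 24+3 = 27
ES_Marketing collateral = max(EF_Prototype build=4, EF_Supplier sourcing=6) = 6; EF_Marketing collateral = 6+12 = 18
ES_Sales training = max(EF_Prototype build=4, EF_User testing=6, EF_Tooling=8, EF_Packaging design=17, EF_Regulatory filing=27, EF_Marketing collateral=18) = 27; EF_Sales training = 27+3 = 30
Expected project duration μ = 30 weeks. Critical path: Pilot run → QA → Regulatory filing → Sales training.

Variance along critical path = 5.444 + 9.000 + 0.444 + 0.111 = 15.000
σ = √15.000 = 3.873 weeks

3.87 weeks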